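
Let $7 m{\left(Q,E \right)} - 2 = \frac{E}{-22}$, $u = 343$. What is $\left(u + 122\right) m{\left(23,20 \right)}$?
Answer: $\frac{5580}{77} \approx 72.468$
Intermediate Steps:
$m{\left(Q,E \right)} = \frac{2}{7} - \frac{E}{154}$ ($m{\left(Q,E \right)} = \frac{2}{7} + \frac{E \frac{1}{-22}}{7} = \frac{2}{7} + \frac{E \left(- \frac{1}{22}\right)}{7} = \frac{2}{7} + \frac{\left(- \frac{1}{22}\right) E}{7} = \frac{2}{7} - \frac{E}{154}$)
$\left(u + 122\right) m{\left(23,20 \right)} = \left(343 + 122\right) \left(\frac{2}{7} - \frac{10}{77}\right) = 465 \left(\frac{2}{7} - \frac{10}{77}\right) = 465 \cdot \frac{12}{77} = \frac{5580}{77}$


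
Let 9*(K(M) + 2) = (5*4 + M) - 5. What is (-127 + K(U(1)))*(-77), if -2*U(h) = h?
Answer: 176561/18 ≈ 9808.9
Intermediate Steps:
U(h) = -h/2
K(M) = -⅓ + M/9 (K(M) = -2 + ((5*4 + M) - 5)/9 = -2 + ((20 + M) - 5)/9 = -2 + (15 + M)/9 = -2 + (5/3 + M/9) = -⅓ + M/9)
(-127 + K(U(1)))*(-77) = (-127 + (-⅓ + (-½*1)/9))*(-77) = (-127 + (-⅓ + (⅑)*(-½)))*(-77) = (-127 + (-⅓ - 1/18))*(-77) = (-127 - 7/18)*(-77) = -2293/18*(-77) = 176561/18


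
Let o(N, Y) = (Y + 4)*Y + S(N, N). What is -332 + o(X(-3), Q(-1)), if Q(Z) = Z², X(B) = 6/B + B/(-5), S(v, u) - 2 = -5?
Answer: -330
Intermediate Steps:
S(v, u) = -3 (S(v, u) = 2 - 5 = -3)
X(B) = 6/B - B/5 (X(B) = 6/B + B*(-⅕) = 6/B - B/5)
o(N, Y) = -3 + Y*(4 + Y) (o(N, Y) = (Y + 4)*Y - 3 = (4 + Y)*Y - 3 = Y*(4 + Y) - 3 = -3 + Y*(4 + Y))
-332 + o(X(-3), Q(-1)) = -332 + (-3 + ((-1)²)² + 4*(-1)²) = -332 + (-3 + 1² + 4*1) = -332 + (-3 + 1 + 4) = -332 + 2 = -330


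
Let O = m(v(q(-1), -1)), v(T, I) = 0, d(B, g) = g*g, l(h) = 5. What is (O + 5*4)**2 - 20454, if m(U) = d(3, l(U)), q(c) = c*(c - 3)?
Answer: -18429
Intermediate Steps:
q(c) = c*(-3 + c)
d(B, g) = g**2
m(U) = 25 (m(U) = 5**2 = 25)
O = 25
(O + 5*4)**2 - 20454 = (25 + 5*4)**2 - 20454 = (25 + 20)**2 - 20454 = 45**2 - 20454 = 2025 - 20454 = -18429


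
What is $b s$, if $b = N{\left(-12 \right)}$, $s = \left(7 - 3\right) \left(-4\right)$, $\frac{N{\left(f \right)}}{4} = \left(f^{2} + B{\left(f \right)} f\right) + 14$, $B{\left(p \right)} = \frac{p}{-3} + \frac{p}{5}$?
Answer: $- \frac{44416}{5} \approx -8883.2$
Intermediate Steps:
$B{\left(p \right)} = - \frac{2 p}{15}$ ($B{\left(p \right)} = p \left(- \frac{1}{3}\right) + p \frac{1}{5} = - \frac{p}{3} + \frac{p}{5} = - \frac{2 p}{15}$)
$N{\left(f \right)} = 56 + \frac{52 f^{2}}{15}$ ($N{\left(f \right)} = 4 \left(\left(f^{2} + - \frac{2 f}{15} f\right) + 14\right) = 4 \left(\left(f^{2} - \frac{2 f^{2}}{15}\right) + 14\right) = 4 \left(\frac{13 f^{2}}{15} + 14\right) = 4 \left(14 + \frac{13 f^{2}}{15}\right) = 56 + \frac{52 f^{2}}{15}$)
$s = -16$ ($s = 4 \left(-4\right) = -16$)
$b = \frac{2776}{5}$ ($b = 56 + \frac{52 \left(-12\right)^{2}}{15} = 56 + \frac{52}{15} \cdot 144 = 56 + \frac{2496}{5} = \frac{2776}{5} \approx 555.2$)
$b s = \frac{2776}{5} \left(-16\right) = - \frac{44416}{5}$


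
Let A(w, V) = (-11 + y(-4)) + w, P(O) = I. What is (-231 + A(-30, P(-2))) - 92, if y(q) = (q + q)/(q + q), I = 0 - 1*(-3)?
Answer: -363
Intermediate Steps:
I = 3 (I = 0 + 3 = 3)
y(q) = 1 (y(q) = (2*q)/((2*q)) = (2*q)*(1/(2*q)) = 1)
P(O) = 3
A(w, V) = -10 + w (A(w, V) = (-11 + 1) + w = -10 + w)
(-231 + A(-30, P(-2))) - 92 = (-231 + (-10 - 30)) - 92 = (-231 - 40) - 92 = -271 - 92 = -363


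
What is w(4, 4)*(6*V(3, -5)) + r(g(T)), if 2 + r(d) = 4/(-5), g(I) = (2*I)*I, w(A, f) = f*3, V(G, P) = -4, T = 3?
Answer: -1454/5 ≈ -290.80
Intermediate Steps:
w(A, f) = 3*f
g(I) = 2*I²
r(d) = -14/5 (r(d) = -2 + 4/(-5) = -2 + 4*(-⅕) = -2 - ⅘ = -14/5)
w(4, 4)*(6*V(3, -5)) + r(g(T)) = (3*4)*(6*(-4)) - 14/5 = 12*(-24) - 14/5 = -288 - 14/5 = -1454/5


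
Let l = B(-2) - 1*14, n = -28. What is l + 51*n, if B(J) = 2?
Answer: -1440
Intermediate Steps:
l = -12 (l = 2 - 1*14 = 2 - 14 = -12)
l + 51*n = -12 + 51*(-28) = -12 - 1428 = -1440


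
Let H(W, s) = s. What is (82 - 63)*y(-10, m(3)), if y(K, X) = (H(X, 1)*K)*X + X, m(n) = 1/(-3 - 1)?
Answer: 171/4 ≈ 42.750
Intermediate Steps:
m(n) = -¼ (m(n) = 1/(-4) = -¼)
y(K, X) = X + K*X (y(K, X) = (1*K)*X + X = K*X + X = X + K*X)
(82 - 63)*y(-10, m(3)) = (82 - 63)*(-(1 - 10)/4) = 19*(-¼*(-9)) = 19*(9/4) = 171/4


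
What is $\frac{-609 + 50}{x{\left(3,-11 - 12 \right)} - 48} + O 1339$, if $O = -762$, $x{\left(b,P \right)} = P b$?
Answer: $- \frac{9182819}{9} \approx -1.0203 \cdot 10^{6}$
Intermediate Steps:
$\frac{-609 + 50}{x{\left(3,-11 - 12 \right)} - 48} + O 1339 = \frac{-609 + 50}{\left(-11 - 12\right) 3 - 48} - 1020318 = - \frac{559}{\left(-11 - 12\right) 3 - 48} - 1020318 = - \frac{559}{\left(-23\right) 3 - 48} - 1020318 = - \frac{559}{-69 - 48} - 1020318 = - \frac{559}{-117} - 1020318 = \left(-559\right) \left(- \frac{1}{117}\right) - 1020318 = \frac{43}{9} - 1020318 = - \frac{9182819}{9}$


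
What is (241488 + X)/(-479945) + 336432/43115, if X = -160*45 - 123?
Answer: 30274566453/4138565735 ≈ 7.3152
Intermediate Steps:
X = -7323 (X = -7200 - 123 = -7323)
(241488 + X)/(-479945) + 336432/43115 = (241488 - 7323)/(-479945) + 336432/43115 = 234165*(-1/479945) + 336432*(1/43115) = -46833/95989 + 336432/43115 = 30274566453/4138565735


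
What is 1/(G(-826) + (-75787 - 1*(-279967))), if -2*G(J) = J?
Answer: 1/204593 ≈ 4.8878e-6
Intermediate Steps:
G(J) = -J/2
1/(G(-826) + (-75787 - 1*(-279967))) = 1/(-½*(-826) + (-75787 - 1*(-279967))) = 1/(413 + (-75787 + 279967)) = 1/(413 + 204180) = 1/204593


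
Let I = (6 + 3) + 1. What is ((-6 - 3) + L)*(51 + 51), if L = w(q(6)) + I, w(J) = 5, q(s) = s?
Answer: 612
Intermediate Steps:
I = 10 (I = 9 + 1 = 10)
L = 15 (L = 5 + 10 = 15)
((-6 - 3) + L)*(51 + 51) = ((-6 - 3) + 15)*(51 + 51) = (-9 + 15)*102 = 6*102 = 612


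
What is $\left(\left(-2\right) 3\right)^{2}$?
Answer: $36$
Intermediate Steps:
$\left(\left(-2\right) 3\right)^{2} = \left(-6\right)^{2} = 36$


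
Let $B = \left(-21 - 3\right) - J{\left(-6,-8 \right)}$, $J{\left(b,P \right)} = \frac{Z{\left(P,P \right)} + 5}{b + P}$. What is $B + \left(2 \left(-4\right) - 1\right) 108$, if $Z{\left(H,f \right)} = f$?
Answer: $- \frac{13947}{14} \approx -996.21$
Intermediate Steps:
$J{\left(b,P \right)} = \frac{5 + P}{P + b}$ ($J{\left(b,P \right)} = \frac{P + 5}{b + P} = \frac{5 + P}{P + b}$)
$B = - \frac{339}{14}$ ($B = \left(-21 - 3\right) - \frac{5 - 8}{-8 - 6} = \left(-21 - 3\right) - \frac{1}{-14} \left(-3\right) = -24 - \left(- \frac{1}{14}\right) \left(-3\right) = -24 - \frac{3}{14} = - \frac{339}{14} \approx -24.214$)
$B + \left(2 \left(-4\right) - 1\right) 108 = - \frac{339}{14} + \left(2 \left(-4\right) - 1\right) 108 = - \frac{339}{14} + \left(-8 - 1\right) 108 = - \frac{339}{14} - 972 = - \frac{13947}{14}$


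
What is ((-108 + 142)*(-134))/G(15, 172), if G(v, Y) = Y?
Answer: -1139/43 ≈ -26.488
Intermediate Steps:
((-108 + 142)*(-134))/G(15, 172) = ((-108 + 142)*(-134))/172 = (34*(-134))*(1/172) = -4556*1/172 = -1139/43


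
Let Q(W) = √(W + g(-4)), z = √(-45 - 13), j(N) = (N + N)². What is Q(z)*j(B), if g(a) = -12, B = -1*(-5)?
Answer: 100*√(-12 + I*√58) ≈ 105.18 + 362.03*I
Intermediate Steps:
B = 5
j(N) = 4*N² (j(N) = (2*N)² = 4*N²)
z = I*√58 (z = √(-58) = I*√58 ≈ 7.6158*I)
Q(W) = √(-12 + W) (Q(W) = √(W - 12) = √(-12 + W))
Q(z)*j(B) = √(-12 + I*√58)*(4*5²) = √(-12 + I*√58)*(4*25) = √(-12 + I*√58)*100 = 100*√(-12 + I*√58)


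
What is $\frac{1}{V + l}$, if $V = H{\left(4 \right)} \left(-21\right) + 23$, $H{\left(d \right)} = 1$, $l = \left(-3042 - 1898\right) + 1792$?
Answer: $- \frac{1}{3146} \approx -0.00031786$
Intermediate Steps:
$l = -3148$ ($l = -4940 + 1792 = -3148$)
$V = 2$ ($V = 1 \left(-21\right) + 23 = -21 + 23 = 2$)
$\frac{1}{V + l} = \frac{1}{2 - 3148} = \frac{1}{-3146} = - \frac{1}{3146}$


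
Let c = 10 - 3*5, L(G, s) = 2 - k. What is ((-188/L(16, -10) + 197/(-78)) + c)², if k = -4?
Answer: 9186961/6084 ≈ 1510.0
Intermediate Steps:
L(G, s) = 6 (L(G, s) = 2 - 1*(-4) = 2 + 4 = 6)
c = -5 (c = 10 - 15 = -5)
((-188/L(16, -10) + 197/(-78)) + c)² = ((-188/6 + 197/(-78)) - 5)² = ((-188*⅙ + 197*(-1/78)) - 5)² = ((-94/3 - 197/78) - 5)² = (-2641/78 - 5)² = (-3031/78)² = 9186961/6084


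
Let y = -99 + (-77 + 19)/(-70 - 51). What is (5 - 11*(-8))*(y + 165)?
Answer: 748092/121 ≈ 6182.6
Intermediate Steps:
y = -11921/121 (y = -99 - 58/(-121) = -99 - 58*(-1/121) = -99 + 58/121 = -11921/121 ≈ -98.521)
(5 - 11*(-8))*(y + 165) = (5 - 11*(-8))*(-11921/121 + 165) = (5 + 88)*(8044/121) = 93*(8044/121) = 748092/121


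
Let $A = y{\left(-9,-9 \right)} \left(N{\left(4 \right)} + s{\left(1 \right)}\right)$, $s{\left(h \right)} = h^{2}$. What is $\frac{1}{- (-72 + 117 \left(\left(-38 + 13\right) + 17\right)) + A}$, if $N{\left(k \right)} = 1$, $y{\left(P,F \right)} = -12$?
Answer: $\frac{1}{984} \approx 0.0010163$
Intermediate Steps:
$A = -24$ ($A = - 12 \left(1 + 1^{2}\right) = - 12 \left(1 + 1\right) = \left(-12\right) 2 = -24$)
$\frac{1}{- (-72 + 117 \left(\left(-38 + 13\right) + 17\right)) + A} = \frac{1}{- (-72 + 117 \left(\left(-38 + 13\right) + 17\right)) - 24} = \frac{1}{- (-72 + 117 \left(-25 + 17\right)) - 24} = \frac{1}{- (-72 + 117 \left(-8\right)) - 24} = \frac{1}{- (-72 - 936) - 24} = \frac{1}{\left(-1\right) \left(-1008\right) - 24} = \frac{1}{1008 - 24} = \frac{1}{984}$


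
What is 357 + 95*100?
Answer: 9857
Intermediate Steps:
357 + 95*100 = 357 + 9500 = 9857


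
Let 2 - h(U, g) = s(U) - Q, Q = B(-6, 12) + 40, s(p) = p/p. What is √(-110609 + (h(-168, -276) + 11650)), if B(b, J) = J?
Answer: I*√98906 ≈ 314.49*I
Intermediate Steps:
s(p) = 1
Q = 52 (Q = 12 + 40 = 52)
h(U, g) = 53 (h(U, g) = 2 - (1 - 1*52) = 2 - (1 - 52) = 2 - 1*(-51) = 2 + 51 = 53)
√(-110609 + (h(-168, -276) + 11650)) = √(-110609 + (53 + 11650)) = √(-110609 + 11703) = √(-98906) = I*√98906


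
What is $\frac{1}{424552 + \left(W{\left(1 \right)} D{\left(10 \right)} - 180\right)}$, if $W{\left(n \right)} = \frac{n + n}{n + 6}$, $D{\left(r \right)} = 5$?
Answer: $\frac{7}{2970614} \approx 2.3564 \cdot 10^{-6}$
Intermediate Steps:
$W{\left(n \right)} = \frac{2 n}{6 + n}$
$\frac{1}{424552 + \left(W{\left(1 \right)} D{\left(10 \right)} - 180\right)} = \frac{1}{424552 - \left(180 - 2 \cdot 1 \frac{1}{6 + 1} \cdot 5\right)} = \frac{1}{424552 - \left(180 - 2 \cdot 1 \cdot \frac{1}{7} \cdot 5\right)} = \frac{1}{424552 + \left(\frac{2}{7} \cdot 5 - 180\right)} = \frac{1}{424552 + \left(\frac{10}{7} - 180\right)} = \frac{1}{424552 - \frac{1250}{7}} = \frac{1}{\frac{2970614}{7}} = \frac{7}{2970614}$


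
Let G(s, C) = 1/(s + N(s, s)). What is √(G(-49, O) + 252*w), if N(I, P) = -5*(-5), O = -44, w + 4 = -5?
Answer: I*√326598/12 ≈ 47.624*I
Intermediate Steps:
w = -9 (w = -4 - 5 = -9)
N(I, P) = 25
G(s, C) = 1/(25 + s) (G(s, C) = 1/(s + 25) = 1/(25 + s))
√(G(-49, O) + 252*w) = √(1/(25 - 49) + 252*(-9)) = √(1/(-24) - 2268) = √(-1/24 - 2268) = √(-54433/24) = I*√326598/12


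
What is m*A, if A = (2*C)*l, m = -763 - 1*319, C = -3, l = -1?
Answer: -6492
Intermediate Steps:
m = -1082 (m = -763 - 319 = -1082)
A = 6 (A = (2*(-3))*(-1) = -6*(-1) = 6)
m*A = -1082*6 = -6492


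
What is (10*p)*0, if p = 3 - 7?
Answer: 0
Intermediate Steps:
p = -4
(10*p)*0 = (10*(-4))*0 = -40*0 = 0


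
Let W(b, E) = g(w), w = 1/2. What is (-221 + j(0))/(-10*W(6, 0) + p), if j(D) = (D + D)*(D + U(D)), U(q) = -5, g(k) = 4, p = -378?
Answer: 221/418 ≈ 0.52871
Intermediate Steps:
w = ½ ≈ 0.50000
W(b, E) = 4
j(D) = 2*D*(-5 + D) (j(D) = (D + D)*(D - 5) = (2*D)*(-5 + D) = 2*D*(-5 + D))
(-221 + j(0))/(-10*W(6, 0) + p) = (-221 + 2*0*(-5 + 0))/(-10*4 - 378) = (-221 + 2*0*(-5))/(-40 - 378) = (-221 + 0)/(-418) = -221*(-1/418) = 221/418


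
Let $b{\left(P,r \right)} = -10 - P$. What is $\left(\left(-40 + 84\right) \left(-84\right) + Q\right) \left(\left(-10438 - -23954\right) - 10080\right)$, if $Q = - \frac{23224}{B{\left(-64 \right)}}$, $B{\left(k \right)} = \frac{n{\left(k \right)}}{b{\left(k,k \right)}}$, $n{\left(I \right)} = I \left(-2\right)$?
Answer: $- \frac{92728191}{2} \approx -4.6364 \cdot 10^{7}$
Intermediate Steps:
$n{\left(I \right)} = - 2 I$
$B{\left(k \right)} = - \frac{2 k}{-10 - k}$ ($B{\left(k \right)} = \frac{\left(-2\right) k}{-10 - k} = - \frac{2 k}{-10 - k}$)
$Q = - \frac{78381}{8}$ ($Q = - \frac{23224}{2 \left(-64\right) \frac{1}{10 - 64}} = - \frac{23224}{2 \left(-64\right) \frac{1}{-54}} = - \frac{23224}{2 \left(-64\right) \left(- \frac{1}{54}\right)} = - \frac{23224}{\frac{64}{27}} = \left(-23224\right) \frac{27}{64} = - \frac{78381}{8} \approx -9797.6$)
$\left(\left(-40 + 84\right) \left(-84\right) + Q\right) \left(\left(-10438 - -23954\right) - 10080\right) = \left(\left(-40 + 84\right) \left(-84\right) - \frac{78381}{8}\right) \left(\left(-10438 - -23954\right) - 10080\right) = \left(44 \left(-84\right) - \frac{78381}{8}\right) \left(\left(-10438 + 23954\right) - 10080\right) = \left(-3696 - \frac{78381}{8}\right) \left(13516 - 10080\right) = \left(- \frac{107949}{8}\right) 3436 = - \frac{92728191}{2}$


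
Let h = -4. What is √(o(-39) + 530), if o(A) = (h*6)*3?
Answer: √458 ≈ 21.401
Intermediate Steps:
o(A) = -72 (o(A) = -4*6*3 = -24*3 = -72)
√(o(-39) + 530) = √(-72 + 530) = √458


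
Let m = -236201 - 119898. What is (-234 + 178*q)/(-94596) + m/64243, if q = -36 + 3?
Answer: -163201690/29789857 ≈ -5.4784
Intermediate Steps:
m = -356099
q = -33
(-234 + 178*q)/(-94596) + m/64243 = (-234 + 178*(-33))/(-94596) - 356099/64243 = (-234 - 5874)*(-1/94596) - 356099*1/64243 = -6108*(-1/94596) - 20947/3779 = 509/7883 - 20947/3779 = -163201690/29789857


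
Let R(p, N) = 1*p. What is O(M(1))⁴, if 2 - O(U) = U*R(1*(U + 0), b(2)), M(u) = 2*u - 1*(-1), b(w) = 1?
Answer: 2401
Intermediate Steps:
R(p, N) = p
M(u) = 1 + 2*u (M(u) = 2*u + 1 = 1 + 2*u)
O(U) = 2 - U² (O(U) = 2 - U*1*(U + 0) = 2 - U*1*U = 2 - U*U = 2 - U²)
O(M(1))⁴ = (2 - (1 + 2*1)²)⁴ = (2 - (1 + 2)²)⁴ = (2 - 1*3²)⁴ = (2 - 1*9)⁴ = (2 - 9)⁴ = (-7)⁴ = 2401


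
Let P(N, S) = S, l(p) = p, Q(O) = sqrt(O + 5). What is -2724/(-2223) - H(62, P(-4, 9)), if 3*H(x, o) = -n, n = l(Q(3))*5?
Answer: 908/741 + 10*sqrt(2)/3 ≈ 5.9394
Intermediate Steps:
Q(O) = sqrt(5 + O)
n = 10*sqrt(2) (n = sqrt(5 + 3)*5 = sqrt(8)*5 = (2*sqrt(2))*5 = 10*sqrt(2) ≈ 14.142)
H(x, o) = -10*sqrt(2)/3 (H(x, o) = (-10*sqrt(2))/3 = -10*sqrt(2)/3)
-2724/(-2223) - H(62, P(-4, 9)) = -2724/(-2223) - (-10)*sqrt(2)/3 = -2724*(-1/2223) + 10*sqrt(2)/3 = 908/741 + 10*sqrt(2)/3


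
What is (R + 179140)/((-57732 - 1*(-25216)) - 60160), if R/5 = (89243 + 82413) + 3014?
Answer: -175415/15446 ≈ -11.357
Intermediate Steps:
R = 873350 (R = 5*((89243 + 82413) + 3014) = 5*(171656 + 3014) = 5*174670 = 873350)
(R + 179140)/((-57732 - 1*(-25216)) - 60160) = (873350 + 179140)/((-57732 - 1*(-25216)) - 60160) = 1052490/((-57732 + 25216) - 60160) = 1052490/(-32516 - 60160) = 1052490/(-92676) = 1052490*(-1/92676) = -175415/15446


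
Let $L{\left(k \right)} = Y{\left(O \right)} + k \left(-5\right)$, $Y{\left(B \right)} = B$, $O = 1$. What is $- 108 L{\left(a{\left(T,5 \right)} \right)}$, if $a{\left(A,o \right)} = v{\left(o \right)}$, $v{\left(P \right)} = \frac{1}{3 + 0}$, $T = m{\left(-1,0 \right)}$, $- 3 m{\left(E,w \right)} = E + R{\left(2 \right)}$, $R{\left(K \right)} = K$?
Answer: $72$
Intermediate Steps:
$m{\left(E,w \right)} = - \frac{2}{3} - \frac{E}{3}$ ($m{\left(E,w \right)} = - \frac{E + 2}{3} = - \frac{2 + E}{3} = - \frac{2}{3} - \frac{E}{3}$)
$T = - \frac{1}{3}$ ($T = - \frac{2}{3} - - \frac{1}{3} = - \frac{2}{3} + \frac{1}{3} = - \frac{1}{3} \approx -0.33333$)
$v{\left(P \right)} = \frac{1}{3}$
$a{\left(A,o \right)} = \frac{1}{3}$
$L{\left(k \right)} = 1 - 5 k$ ($L{\left(k \right)} = 1 + k \left(-5\right) = 1 - 5 k$)
$- 108 L{\left(a{\left(T,5 \right)} \right)} = - 108 \left(1 - \frac{5}{3}\right) = \left(-108\right) \left(- \frac{2}{3}\right) = 72$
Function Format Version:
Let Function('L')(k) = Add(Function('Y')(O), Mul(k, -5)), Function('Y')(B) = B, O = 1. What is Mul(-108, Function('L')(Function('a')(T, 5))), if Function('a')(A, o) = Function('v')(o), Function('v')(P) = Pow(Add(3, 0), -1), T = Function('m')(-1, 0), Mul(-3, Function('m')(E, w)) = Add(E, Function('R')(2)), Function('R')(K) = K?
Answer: 72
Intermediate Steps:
Function('m')(E, w) = Add(Rational(-2, 3), Mul(Rational(-1, 3), E)) (Function('m')(E, w) = Mul(Rational(-1, 3), Add(E, 2)) = Mul(Rational(-1, 3), Add(2, E)) = Add(Rational(-2, 3), Mul(Rational(-1, 3), E)))
T = Rational(-1, 3) (T = Add(Rational(-2, 3), Mul(Rational(-1, 3), -1)) = Add(Rational(-2, 3), Rational(1, 3)) = Rational(-1, 3) ≈ -0.33333)
Function('v')(P) = Rational(1, 3) (Function('v')(P) = Pow(3, -1) = Rational(1, 3))
Function('a')(A, o) = Rational(1, 3)
Function('L')(k) = Add(1, Mul(-5, k)) (Function('L')(k) = Add(1, Mul(k, -5)) = Add(1, Mul(-5, k)))
Mul(-108, Function('L')(Function('a')(T, 5))) = Mul(-108, Add(1, Mul(-5, Rational(1, 3)))) = Mul(-108, Add(1, Rational(-5, 3))) = Mul(-108, Rational(-2, 3)) = 72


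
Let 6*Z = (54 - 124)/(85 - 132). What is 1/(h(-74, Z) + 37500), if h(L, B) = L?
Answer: 1/37426 ≈ 2.6719e-5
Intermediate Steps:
Z = 35/141 (Z = ((54 - 124)/(85 - 132))/6 = (-70/(-47))/6 = (-70*(-1/47))/6 = (⅙)*(70/47) = 35/141 ≈ 0.24823)
1/(h(-74, Z) + 37500) = 1/(-74 + 37500) = 1/37426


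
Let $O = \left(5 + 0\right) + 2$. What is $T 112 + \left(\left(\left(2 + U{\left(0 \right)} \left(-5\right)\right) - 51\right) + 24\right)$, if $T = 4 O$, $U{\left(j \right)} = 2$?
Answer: $3101$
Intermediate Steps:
$O = 7$ ($O = 5 + 2 = 7$)
$T = 28$ ($T = 4 \cdot 7 = 28$)
$T 112 + \left(\left(\left(2 + U{\left(0 \right)} \left(-5\right)\right) - 51\right) + 24\right) = 28 \cdot 112 + \left(\left(\left(2 + 2 \left(-5\right)\right) - 51\right) + 24\right) = 3136 + \left(\left(\left(2 - 10\right) - 51\right) + 24\right) = 3136 + \left(\left(-8 - 51\right) + 24\right) = 3136 + \left(-59 + 24\right) = 3136 - 35 = 3101$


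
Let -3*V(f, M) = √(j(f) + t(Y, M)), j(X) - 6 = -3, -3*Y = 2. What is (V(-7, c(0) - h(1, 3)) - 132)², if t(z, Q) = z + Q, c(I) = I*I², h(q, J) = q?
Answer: 470452/27 + 176*√3/3 ≈ 17526.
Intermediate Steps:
Y = -⅔ (Y = -⅓*2 = -⅔ ≈ -0.66667)
j(X) = 3 (j(X) = 6 - 3 = 3)
c(I) = I³
t(z, Q) = Q + z
V(f, M) = -√(7/3 + M)/3 (V(f, M) = -√(3 + (M - ⅔))/3 = -√(3 + (-⅔ + M))/3 = -√(7/3 + M)/3)
(V(-7, c(0) - h(1, 3)) - 132)² = (-√(21 + 9*(0³ - 1*1))/9 - 132)² = (-√(21 + 9*(0 - 1))/9 - 132)² = (-√(21 + 9*(-1))/9 - 132)² = (-√(21 - 9)/9 - 132)² = (-2*√3/9 - 132)² = (-132 - 2*√3/9)²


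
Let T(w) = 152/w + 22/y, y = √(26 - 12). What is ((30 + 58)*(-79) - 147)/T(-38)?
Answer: -99386/65 - 78089*√14/130 ≈ -3776.6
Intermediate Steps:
y = √14 ≈ 3.7417
T(w) = 152/w + 11*√14/7 (T(w) = 152/w + 22/(√14) = 152/w + 22*(√14/14) = 152/w + 11*√14/7)
((30 + 58)*(-79) - 147)/T(-38) = ((30 + 58)*(-79) - 147)/(152/(-38) + 11*√14/7) = (88*(-79) - 147)/(152*(-1/38) + 11*√14/7) = (-6952 - 147)/(-4 + 11*√14/7) = -7099/(-4 + 11*√14/7)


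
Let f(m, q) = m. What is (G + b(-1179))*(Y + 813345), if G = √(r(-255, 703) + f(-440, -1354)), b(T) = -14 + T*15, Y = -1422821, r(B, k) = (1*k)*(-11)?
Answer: 10787115724 - 609476*I*√8173 ≈ 1.0787e+10 - 5.5099e+7*I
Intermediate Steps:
r(B, k) = -11*k (r(B, k) = k*(-11) = -11*k)
b(T) = -14 + 15*T
G = I*√8173 (G = √(-11*703 - 440) = √(-7733 - 440) = √(-8173) = I*√8173 ≈ 90.405*I)
(G + b(-1179))*(Y + 813345) = (I*√8173 + (-14 + 15*(-1179)))*(-1422821 + 813345) = (I*√8173 + (-14 - 17685))*(-609476) = (I*√8173 - 17699)*(-609476) = (-17699 + I*√8173)*(-609476) = 10787115724 - 609476*I*√8173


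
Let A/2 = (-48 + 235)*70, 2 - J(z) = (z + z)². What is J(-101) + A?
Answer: -14622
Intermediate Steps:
J(z) = 2 - 4*z² (J(z) = 2 - (z + z)² = 2 - (2*z)² = 2 - 4*z²)
A = 26180 (A = 2*((-48 + 235)*70) = 2*(187*70) = 2*13090 = 26180)
J(-101) + A = (2 - 4*(-101)²) + 26180 = (2 - 4*10201) + 26180 = (2 - 40804) + 26180 = -40802 + 26180 = -14622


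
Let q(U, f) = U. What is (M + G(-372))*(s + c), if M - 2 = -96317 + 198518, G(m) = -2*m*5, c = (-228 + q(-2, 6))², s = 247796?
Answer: 31850622408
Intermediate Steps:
c = 52900 (c = (-228 - 2)² = (-230)² = 52900)
G(m) = -10*m
M = 102203 (M = 2 + (-96317 + 198518) = 2 + 102201 = 102203)
(M + G(-372))*(s + c) = (102203 - 10*(-372))*(247796 + 52900) = (102203 + 3720)*300696 = 105923*300696 = 31850622408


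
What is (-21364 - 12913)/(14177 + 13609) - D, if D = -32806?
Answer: 911513239/27786 ≈ 32805.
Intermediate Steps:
(-21364 - 12913)/(14177 + 13609) - D = (-21364 - 12913)/(14177 + 13609) - 1*(-32806) = -34277/27786 + 32806 = 911513239/27786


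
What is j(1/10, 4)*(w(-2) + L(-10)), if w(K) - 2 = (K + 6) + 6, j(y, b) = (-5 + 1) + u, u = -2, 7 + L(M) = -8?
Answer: 18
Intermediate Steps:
L(M) = -15 (L(M) = -7 - 8 = -15)
j(y, b) = -6 (j(y, b) = (-5 + 1) - 2 = -4 - 2 = -6)
w(K) = 14 + K (w(K) = 2 + ((K + 6) + 6) = 2 + ((6 + K) + 6) = 2 + (12 + K) = 14 + K)
j(1/10, 4)*(w(-2) + L(-10)) = -6*((14 - 2) - 15) = -6*(12 - 15) = -6*(-3) = 18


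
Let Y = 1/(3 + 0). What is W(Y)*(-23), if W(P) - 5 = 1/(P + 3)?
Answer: -1219/10 ≈ -121.90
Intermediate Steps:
Y = 1/3 ≈ 0.33333
W(P) = 5 + 1/(3 + P) (W(P) = 5 + 1/(P + 3) = 5 + 1/(3 + P))
W(Y)*(-23) = ((16 + 5*(1/3))/(3 + 1/3))*(-23) = ((16 + 5/3)/(10/3))*(-23) = ((3/10)*(53/3))*(-23) = (53/10)*(-23) = -1219/10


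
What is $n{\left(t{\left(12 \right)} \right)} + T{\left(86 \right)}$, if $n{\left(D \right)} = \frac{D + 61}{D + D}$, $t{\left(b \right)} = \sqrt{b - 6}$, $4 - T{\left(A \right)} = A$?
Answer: $- \frac{163}{2} + \frac{61 \sqrt{6}}{12} \approx -69.048$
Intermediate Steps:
$T{\left(A \right)} = 4 - A$
$t{\left(b \right)} = \sqrt{-6 + b}$
$n{\left(D \right)} = \frac{61 + D}{2 D}$
$n{\left(t{\left(12 \right)} \right)} + T{\left(86 \right)} = \frac{61 + \sqrt{-6 + 12}}{2 \sqrt{-6 + 12}} + \left(4 - 86\right) = \frac{61 + \sqrt{6}}{2 \sqrt{6}} + \left(4 - 86\right) = \frac{\frac{\sqrt{6}}{6} \left(61 + \sqrt{6}\right)}{2} - 82 = \frac{\sqrt{6} \left(61 + \sqrt{6}\right)}{12} - 82 = -82 + \frac{\sqrt{6} \left(61 + \sqrt{6}\right)}{12}$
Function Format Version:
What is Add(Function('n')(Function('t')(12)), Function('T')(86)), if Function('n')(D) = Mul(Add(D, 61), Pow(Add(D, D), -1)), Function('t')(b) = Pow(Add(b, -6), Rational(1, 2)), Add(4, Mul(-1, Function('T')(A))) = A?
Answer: Add(Rational(-163, 2), Mul(Rational(61, 12), Pow(6, Rational(1, 2)))) ≈ -69.048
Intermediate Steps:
Function('T')(A) = Add(4, Mul(-1, A))
Function('t')(b) = Pow(Add(-6, b), Rational(1, 2))
Function('n')(D) = Mul(Rational(1, 2), Pow(D, -1), Add(61, D)) (Function('n')(D) = Mul(Add(61, D), Pow(Mul(2, D), -1)) = Mul(Add(61, D), Mul(Rational(1, 2), Pow(D, -1))) = Mul(Rational(1, 2), Pow(D, -1), Add(61, D)))
Add(Function('n')(Function('t')(12)), Function('T')(86)) = Add(Mul(Rational(1, 2), Pow(Pow(Add(-6, 12), Rational(1, 2)), -1), Add(61, Pow(Add(-6, 12), Rational(1, 2)))), Add(4, Mul(-1, 86))) = Add(Mul(Rational(1, 2), Pow(Pow(6, Rational(1, 2)), -1), Add(61, Pow(6, Rational(1, 2)))), Add(4, -86)) = Add(Mul(Rational(1, 2), Mul(Rational(1, 6), Pow(6, Rational(1, 2))), Add(61, Pow(6, Rational(1, 2)))), -82) = Add(Mul(Rational(1, 12), Pow(6, Rational(1, 2)), Add(61, Pow(6, Rational(1, 2)))), -82) = Add(-82, Mul(Rational(1, 12), Pow(6, Rational(1, 2)), Add(61, Pow(6, Rational(1, 2)))))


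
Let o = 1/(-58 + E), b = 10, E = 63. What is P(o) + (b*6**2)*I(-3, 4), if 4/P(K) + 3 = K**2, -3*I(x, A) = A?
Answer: -17810/37 ≈ -481.35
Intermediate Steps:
I(x, A) = -A/3
o = 1/5 (o = 1/(-58 + 63) = 1/5 ≈ 0.20000)
P(K) = 4/(-3 + K**2)
P(o) + (b*6**2)*I(-3, 4) = 4/(-3 + (1/5)**2) + (10*6**2)*(-1/3*4) = 4/(-3 + 1/25) + (10*36)*(-4/3) = 4/(-74/25) + 360*(-4/3) = 4*(-25/74) - 480 = -50/37 - 480 = -17810/37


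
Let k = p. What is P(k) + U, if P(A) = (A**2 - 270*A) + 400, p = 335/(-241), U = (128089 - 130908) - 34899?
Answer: -2145556083/58081 ≈ -36941.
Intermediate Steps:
U = -37718 (U = -2819 - 34899 = -37718)
p = -335/241 (p = 335*(-1/241) = -335/241 ≈ -1.3900)
k = -335/241 ≈ -1.3900
P(A) = 400 + A**2 - 270*A
P(k) + U = (400 + (-335/241)**2 - 270*(-335/241)) - 37718 = (400 + 112225/58081 + 90450/241) - 37718 = 45143075/58081 - 37718 = -2145556083/58081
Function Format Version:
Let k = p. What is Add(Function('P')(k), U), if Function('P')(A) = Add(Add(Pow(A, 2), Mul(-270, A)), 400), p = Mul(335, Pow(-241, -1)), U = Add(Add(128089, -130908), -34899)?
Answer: Rational(-2145556083, 58081) ≈ -36941.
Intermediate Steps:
U = -37718 (U = Add(-2819, -34899) = -37718)
p = Rational(-335, 241) (p = Mul(335, Rational(-1, 241)) = Rational(-335, 241) ≈ -1.3900)
k = Rational(-335, 241) ≈ -1.3900
Function('P')(A) = Add(400, Pow(A, 2), Mul(-270, A))
Add(Function('P')(k), U) = Add(Add(400, Pow(Rational(-335, 241), 2), Mul(-270, Rational(-335, 241))), -37718) = Add(Add(400, Rational(112225, 58081), Rational(90450, 241)), -37718) = Add(Rational(45143075, 58081), -37718) = Rational(-2145556083, 58081)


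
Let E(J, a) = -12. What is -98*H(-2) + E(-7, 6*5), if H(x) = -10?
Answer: 968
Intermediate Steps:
-98*H(-2) + E(-7, 6*5) = -98*(-10) - 12 = 980 - 12 = 968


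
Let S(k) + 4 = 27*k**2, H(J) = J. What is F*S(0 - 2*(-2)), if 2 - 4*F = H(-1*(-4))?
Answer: -214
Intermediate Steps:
F = -1/2 (F = 1/2 - (-1)*(-4)/4 = 1/2 - 1/4*4 = 1/2 - 1 = -1/2 ≈ -0.50000)
S(k) = -4 + 27*k**2
F*S(0 - 2*(-2)) = -(-4 + 27*(0 - 2*(-2))**2)/2 = -(-4 + 27*(0 + 4)**2)/2 = -(-4 + 27*4**2)/2 = -(-4 + 27*16)/2 = -(-4 + 432)/2 = -1/2*428 = -214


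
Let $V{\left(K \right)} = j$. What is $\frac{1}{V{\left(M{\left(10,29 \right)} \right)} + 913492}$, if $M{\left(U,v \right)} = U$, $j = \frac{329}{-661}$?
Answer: $\frac{661}{603817883} \approx 1.0947 \cdot 10^{-6}$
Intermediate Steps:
$j = - \frac{329}{661}$ ($j = 329 \left(- \frac{1}{661}\right) = - \frac{329}{661} \approx -0.49773$)
$V{\left(K \right)} = - \frac{329}{661}$
$\frac{1}{V{\left(M{\left(10,29 \right)} \right)} + 913492} = \frac{1}{- \frac{329}{661} + 913492} = \frac{1}{\frac{603817883}{661}} = \frac{661}{603817883}$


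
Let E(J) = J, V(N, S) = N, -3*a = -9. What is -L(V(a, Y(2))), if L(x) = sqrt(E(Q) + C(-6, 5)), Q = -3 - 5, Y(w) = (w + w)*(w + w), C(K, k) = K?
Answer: -I*sqrt(14) ≈ -3.7417*I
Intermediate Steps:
a = 3 (a = -1/3*(-9) = 3)
Y(w) = 4*w**2 (Y(w) = (2*w)*(2*w) = 4*w**2)
Q = -8
L(x) = I*sqrt(14) (L(x) = sqrt(-8 - 6) = sqrt(-14) = I*sqrt(14))
-L(V(a, Y(2))) = -I*sqrt(14)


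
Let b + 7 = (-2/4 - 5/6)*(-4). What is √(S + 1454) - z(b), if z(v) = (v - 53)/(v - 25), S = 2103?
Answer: -41/20 + √3557 ≈ 57.591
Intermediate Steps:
b = -5/3 (b = -7 + (-2/4 - 5/6)*(-4) = -7 + (-2*¼ - 5*⅙)*(-4) = -7 + (-½ - ⅚)*(-4) = -7 - 4/3*(-4) = -7 + 16/3 = -5/3 ≈ -1.6667)
z(v) = (-53 + v)/(-25 + v)
√(S + 1454) - z(b) = √(2103 + 1454) - (-53 - 5/3)/(-25 - 5/3) = √3557 - (-164)/((-80/3)*3) = √3557 - (-3)*(-164)/(80*3) = √3557 - 1*41/20 = √3557 - 41/20 = -41/20 + √3557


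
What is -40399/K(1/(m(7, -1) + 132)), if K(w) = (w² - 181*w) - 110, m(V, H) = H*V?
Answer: 631234375/1741374 ≈ 362.49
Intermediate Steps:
K(w) = -110 + w² - 181*w
-40399/K(1/(m(7, -1) + 132)) = -40399/(-110 + (1/(-1*7 + 132))² - 181/(-1*7 + 132)) = -40399/(-110 + (1/(-7 + 132))² - 181/(-7 + 132)) = -40399/(-110 + (1/125)² - 181/125) = -40399/(-110 + (1/125)² - 181*1/125) = -40399/(-110 + 1/15625 - 181/125) = -40399/(-1741374/15625) = -40399*(-15625/1741374) = 631234375/1741374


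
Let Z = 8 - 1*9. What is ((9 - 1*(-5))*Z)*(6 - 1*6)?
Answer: 0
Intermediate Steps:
Z = -1 (Z = 8 - 9 = -1)
((9 - 1*(-5))*Z)*(6 - 1*6) = ((9 - 1*(-5))*(-1))*(6 - 1*6) = ((9 + 5)*(-1))*(6 - 6) = (14*(-1))*0 = -14*0 = 0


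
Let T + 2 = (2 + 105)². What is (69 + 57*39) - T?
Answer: -9155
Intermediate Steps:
T = 11447 (T = -2 + (2 + 105)² = -2 + 107² = -2 + 11449 = 11447)
(69 + 57*39) - T = (69 + 57*39) - 1*11447 = (69 + 2223) - 11447 = 2292 - 11447 = -9155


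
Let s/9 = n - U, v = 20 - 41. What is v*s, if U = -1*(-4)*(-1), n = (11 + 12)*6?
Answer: -26838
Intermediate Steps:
n = 138 (n = 23*6 = 138)
U = -4 (U = 4*(-1) = -4)
v = -21
s = 1278 (s = 9*(138 - 1*(-4)) = 9*(138 + 4) = 9*142 = 1278)
v*s = -21*1278 = -26838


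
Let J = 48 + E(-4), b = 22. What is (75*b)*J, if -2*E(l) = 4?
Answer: 75900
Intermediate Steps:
E(l) = -2 (E(l) = -½*4 = -2)
J = 46 (J = 48 - 2 = 46)
(75*b)*J = (75*22)*46 = 1650*46 = 75900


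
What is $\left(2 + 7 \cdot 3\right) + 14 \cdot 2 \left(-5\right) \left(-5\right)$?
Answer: $723$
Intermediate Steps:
$\left(2 + 7 \cdot 3\right) + 14 \cdot 2 \left(-5\right) \left(-5\right) = \left(2 + 21\right) + 14 \left(\left(-10\right) \left(-5\right)\right) = 23 + 14 \cdot 50 = 23 + 700 = 723$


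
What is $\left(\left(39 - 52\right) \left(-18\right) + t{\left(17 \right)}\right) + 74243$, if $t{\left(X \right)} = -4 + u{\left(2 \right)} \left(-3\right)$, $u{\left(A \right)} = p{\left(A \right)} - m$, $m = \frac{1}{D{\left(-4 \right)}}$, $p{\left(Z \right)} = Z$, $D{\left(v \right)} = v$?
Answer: $\frac{297865}{4} \approx 74466.0$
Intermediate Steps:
$m = - \frac{1}{4}$ ($m = \frac{1}{-4} = - \frac{1}{4} \approx -0.25$)
$u{\left(A \right)} = \frac{1}{4} + A$ ($u{\left(A \right)} = A - - \frac{1}{4} = A + \frac{1}{4} = \frac{1}{4} + A$)
$t{\left(X \right)} = - \frac{43}{4}$ ($t{\left(X \right)} = -4 + \left(\frac{1}{4} + 2\right) \left(-3\right) = -4 + \frac{9}{4} \left(-3\right) = -4 - \frac{27}{4} = - \frac{43}{4}$)
$\left(\left(39 - 52\right) \left(-18\right) + t{\left(17 \right)}\right) + 74243 = \left(\left(39 - 52\right) \left(-18\right) - \frac{43}{4}\right) + 74243 = \left(\left(-13\right) \left(-18\right) - \frac{43}{4}\right) + 74243 = \left(234 - \frac{43}{4}\right) + 74243 = \frac{893}{4} + 74243 = \frac{297865}{4}$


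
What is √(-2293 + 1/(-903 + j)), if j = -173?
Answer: 3*I*√73743929/538 ≈ 47.885*I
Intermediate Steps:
√(-2293 + 1/(-903 + j)) = √(-2293 + 1/(-903 - 173)) = √(-2293 + 1/(-1076)) = √(-2293 - 1/1076) = √(-2467269/1076) = 3*I*√73743929/538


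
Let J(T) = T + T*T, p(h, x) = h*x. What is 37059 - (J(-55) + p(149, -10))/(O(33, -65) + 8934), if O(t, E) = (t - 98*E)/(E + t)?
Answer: 2071477451/55897 ≈ 37059.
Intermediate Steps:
O(t, E) = (t - 98*E)/(E + t)
J(T) = T + T²
37059 - (J(-55) + p(149, -10))/(O(33, -65) + 8934) = 37059 - (-55*(1 - 55) + 149*(-10))/((33 - 98*(-65))/(-65 + 33) + 8934) = 37059 - (-55*(-54) - 1490)/((33 + 6370)/(-32) + 8934) = 37059 - (2970 - 1490)/(-1/32*6403 + 8934) = 37059 - 1480/(-6403/32 + 8934) = 37059 - 1480/279485/32 = 37059 - 1480*32/279485 = 37059 - 1*9472/55897 = 37059 - 9472/55897 = 2071477451/55897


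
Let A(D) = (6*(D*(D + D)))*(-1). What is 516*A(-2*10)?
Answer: -2476800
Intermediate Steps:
A(D) = -12*D² (A(D) = (6*(D*(2*D)))*(-1) = (6*(2*D²))*(-1) = (12*D²)*(-1) = -12*D²)
516*A(-2*10) = 516*(-12*(-2*10)²) = 516*(-12*(-20)²) = 516*(-12*400) = 516*(-4800) = -2476800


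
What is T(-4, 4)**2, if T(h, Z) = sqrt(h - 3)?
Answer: -7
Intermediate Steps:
T(h, Z) = sqrt(-3 + h)
T(-4, 4)**2 = (sqrt(-3 - 4))**2 = (sqrt(-7))**2 = (I*sqrt(7))**2 = -7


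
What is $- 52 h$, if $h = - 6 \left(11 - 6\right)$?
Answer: $1560$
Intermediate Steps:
$h = -30$ ($h = \left(-6\right) 5 = -30$)
$- 52 h = \left(-52\right) \left(-30\right) = 1560$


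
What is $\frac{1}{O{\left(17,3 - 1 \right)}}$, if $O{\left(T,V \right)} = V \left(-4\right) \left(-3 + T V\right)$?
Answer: $- \frac{1}{248} \approx -0.0040323$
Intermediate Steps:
$O{\left(T,V \right)} = - 4 V \left(-3 + T V\right)$
$\frac{1}{O{\left(17,3 - 1 \right)}} = \frac{1}{4 \left(3 - 1\right) \left(3 - 17 \left(3 - 1\right)\right)} = \frac{1}{4 \cdot 2 \left(3 - 17 \cdot 2\right)} = \frac{1}{4 \cdot 2 \left(3 - 34\right)} = \frac{1}{4 \cdot 2 \left(-31\right)} = \frac{1}{-248} = - \frac{1}{248}$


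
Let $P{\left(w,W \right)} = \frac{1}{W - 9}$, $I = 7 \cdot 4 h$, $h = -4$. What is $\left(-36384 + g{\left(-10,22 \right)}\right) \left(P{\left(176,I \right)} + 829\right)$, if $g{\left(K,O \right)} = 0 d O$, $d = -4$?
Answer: $- \frac{3649606272}{121} \approx -3.0162 \cdot 10^{7}$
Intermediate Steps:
$g{\left(K,O \right)} = 0$ ($g{\left(K,O \right)} = 0 \left(-4\right) O = 0 O = 0$)
$I = -112$ ($I = 7 \cdot 4 \left(-4\right) = 28 \left(-4\right) = -112$)
$P{\left(w,W \right)} = \frac{1}{-9 + W}$
$\left(-36384 + g{\left(-10,22 \right)}\right) \left(P{\left(176,I \right)} + 829\right) = \left(-36384 + 0\right) \left(\frac{1}{-9 - 112} + 829\right) = - 36384 \left(\frac{1}{-121} + 829\right) = - 36384 \left(- \frac{1}{121} + 829\right) = \left(-36384\right) \frac{100308}{121} = - \frac{3649606272}{121}$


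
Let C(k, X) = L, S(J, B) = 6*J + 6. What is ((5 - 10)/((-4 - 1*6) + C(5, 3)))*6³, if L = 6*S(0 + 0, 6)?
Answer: -540/13 ≈ -41.538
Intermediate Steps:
S(J, B) = 6 + 6*J
L = 36 (L = 6*(6 + 6*(0 + 0)) = 6*(6 + 6*0) = 6*(6 + 0) = 6*6 = 36)
C(k, X) = 36
((5 - 10)/((-4 - 1*6) + C(5, 3)))*6³ = ((5 - 10)/((-4 - 1*6) + 36))*6³ = -5/((-4 - 6) + 36)*216 = -5/(-10 + 36)*216 = -5/26*216 = -540/13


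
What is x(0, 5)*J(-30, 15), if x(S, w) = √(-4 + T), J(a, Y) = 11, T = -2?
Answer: 11*I*√6 ≈ 26.944*I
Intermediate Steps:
x(S, w) = I*√6 (x(S, w) = √(-4 - 2) = √(-6) = I*√6)
x(0, 5)*J(-30, 15) = (I*√6)*11 = 11*I*√6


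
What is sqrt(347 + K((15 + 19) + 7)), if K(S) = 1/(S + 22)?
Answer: sqrt(153034)/21 ≈ 18.628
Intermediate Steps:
K(S) = 1/(22 + S)
sqrt(347 + K((15 + 19) + 7)) = sqrt(347 + 1/(22 + ((15 + 19) + 7))) = sqrt(347 + 1/(22 + (34 + 7))) = sqrt(347 + 1/(22 + 41)) = sqrt(347 + 1/63) = sqrt(21862/63) = sqrt(153034)/21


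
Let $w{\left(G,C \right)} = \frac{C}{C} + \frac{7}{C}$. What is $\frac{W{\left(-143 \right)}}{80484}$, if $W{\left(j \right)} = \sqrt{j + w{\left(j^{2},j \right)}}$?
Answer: $\frac{i \sqrt{322751}}{3836404} \approx 0.00014808 i$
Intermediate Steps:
$w{\left(G,C \right)} = 1 + \frac{7}{C}$
$W{\left(j \right)} = \sqrt{j + \frac{7 + j}{j}}$
$\frac{W{\left(-143 \right)}}{80484} = \frac{\sqrt{1 - 143 + \frac{7}{-143}}}{80484} = \sqrt{1 - 143 + 7 \left(- \frac{1}{143}\right)} \frac{1}{80484} = \sqrt{1 - 143 - \frac{7}{143}} \cdot \frac{1}{80484} = \sqrt{- \frac{20313}{143}} \cdot \frac{1}{80484} = \frac{3 i \sqrt{322751}}{143} \cdot \frac{1}{80484} = \frac{i \sqrt{322751}}{3836404}$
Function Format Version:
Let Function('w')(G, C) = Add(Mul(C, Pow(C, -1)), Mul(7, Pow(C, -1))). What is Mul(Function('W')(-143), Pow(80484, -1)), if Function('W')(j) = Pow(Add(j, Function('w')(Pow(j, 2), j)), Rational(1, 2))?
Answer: Mul(Rational(1, 3836404), I, Pow(322751, Rational(1, 2))) ≈ Mul(0.00014808, I)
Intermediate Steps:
Function('w')(G, C) = Add(1, Mul(7, Pow(C, -1)))
Function('W')(j) = Pow(Add(j, Mul(Pow(j, -1), Add(7, j))), Rational(1, 2))
Mul(Function('W')(-143), Pow(80484, -1)) = Mul(Pow(Add(1, -143, Mul(7, Pow(-143, -1))), Rational(1, 2)), Pow(80484, -1)) = Mul(Pow(Add(1, -143, Mul(7, Rational(-1, 143))), Rational(1, 2)), Rational(1, 80484)) = Mul(Pow(Add(1, -143, Rational(-7, 143)), Rational(1, 2)), Rational(1, 80484)) = Mul(Pow(Rational(-20313, 143), Rational(1, 2)), Rational(1, 80484)) = Mul(Mul(Rational(3, 143), I, Pow(322751, Rational(1, 2))), Rational(1, 80484)) = Mul(Rational(1, 3836404), I, Pow(322751, Rational(1, 2)))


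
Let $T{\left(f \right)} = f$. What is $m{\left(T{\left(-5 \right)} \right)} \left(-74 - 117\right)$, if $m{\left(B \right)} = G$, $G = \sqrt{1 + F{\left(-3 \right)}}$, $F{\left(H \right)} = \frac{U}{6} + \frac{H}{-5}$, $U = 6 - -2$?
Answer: $- \frac{382 \sqrt{165}}{15} \approx -327.13$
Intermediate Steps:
$U = 8$ ($U = 6 + 2 = 8$)
$F{\left(H \right)} = \frac{4}{3} - \frac{H}{5}$ ($F{\left(H \right)} = \frac{8}{6} + \frac{H}{-5} = 8 \cdot \frac{1}{6} + H \left(- \frac{1}{5}\right) = \frac{4}{3} - \frac{H}{5}$)
$G = \frac{2 \sqrt{165}}{15}$ ($G = \sqrt{1 + \left(\frac{4}{3} - - \frac{3}{5}\right)} = \sqrt{1 + \left(\frac{4}{3} + \frac{3}{5}\right)} = \sqrt{1 + \frac{29}{15}} = \sqrt{\frac{44}{15}} = \frac{2 \sqrt{165}}{15} \approx 1.7127$)
$m{\left(B \right)} = \frac{2 \sqrt{165}}{15}$
$m{\left(T{\left(-5 \right)} \right)} \left(-74 - 117\right) = \frac{2 \sqrt{165}}{15} \left(-74 - 117\right) = \frac{2 \sqrt{165}}{15} \left(-191\right) = - \frac{382 \sqrt{165}}{15}$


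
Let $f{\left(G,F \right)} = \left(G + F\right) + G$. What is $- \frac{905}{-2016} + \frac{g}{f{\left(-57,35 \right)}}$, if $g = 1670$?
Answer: $- \frac{3295225}{159264} \approx -20.69$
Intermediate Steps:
$f{\left(G,F \right)} = F + 2 G$ ($f{\left(G,F \right)} = \left(F + G\right) + G = F + 2 G$)
$- \frac{905}{-2016} + \frac{g}{f{\left(-57,35 \right)}} = - \frac{905}{-2016} + \frac{1670}{35 + 2 \left(-57\right)} = \left(-905\right) \left(- \frac{1}{2016}\right) + \frac{1670}{35 - 114} = \frac{905}{2016} + \frac{1670}{-79} = \frac{905}{2016} + 1670 \left(- \frac{1}{79}\right) = \frac{905}{2016} - \frac{1670}{79} = - \frac{3295225}{159264}$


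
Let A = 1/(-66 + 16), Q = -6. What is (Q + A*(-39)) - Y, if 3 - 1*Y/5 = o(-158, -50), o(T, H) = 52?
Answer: 11989/50 ≈ 239.78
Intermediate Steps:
Y = -245 (Y = 15 - 5*52 = 15 - 260 = -245)
A = -1/50 (A = 1/(-50) = -1/50 ≈ -0.020000)
(Q + A*(-39)) - Y = (-6 - 1/50*(-39)) - 1*(-245) = (-6 + 39/50) + 245 = -261/50 + 245 = 11989/50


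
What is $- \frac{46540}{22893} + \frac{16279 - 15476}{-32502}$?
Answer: $- \frac{39257081}{19078674} \approx -2.0576$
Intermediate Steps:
$- \frac{46540}{22893} + \frac{16279 - 15476}{-32502} = \left(-46540\right) \frac{1}{22893} + 803 \left(- \frac{1}{32502}\right) = - \frac{3580}{1761} - \frac{803}{32502} = - \frac{39257081}{19078674}$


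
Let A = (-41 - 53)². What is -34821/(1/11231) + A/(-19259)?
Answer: -7531706712445/19259 ≈ -3.9107e+8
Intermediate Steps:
A = 8836 (A = (-94)² = 8836)
-34821/(1/11231) + A/(-19259) = -34821/(1/11231) + 8836/(-19259) = -34821/1/11231 + 8836*(-1/19259) = -34821*11231 - 8836/19259 = -391074651 - 8836/19259 = -7531706712445/19259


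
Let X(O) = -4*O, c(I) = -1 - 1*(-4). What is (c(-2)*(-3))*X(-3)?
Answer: -108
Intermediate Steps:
c(I) = 3 (c(I) = -1 + 4 = 3)
(c(-2)*(-3))*X(-3) = (3*(-3))*(-4*(-3)) = -9*12 = -108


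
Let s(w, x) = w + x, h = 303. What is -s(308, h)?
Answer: -611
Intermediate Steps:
-s(308, h) = -(308 + 303) = -1*611 = -611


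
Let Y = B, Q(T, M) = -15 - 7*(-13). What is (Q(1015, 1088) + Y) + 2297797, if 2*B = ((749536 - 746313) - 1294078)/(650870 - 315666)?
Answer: 32776833007/14264 ≈ 2.2979e+6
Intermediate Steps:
Q(T, M) = 76 (Q(T, M) = -15 + 91 = 76)
B = -27465/14264 (B = (((749536 - 746313) - 1294078)/(650870 - 315666))/2 = ((3223 - 1294078)/335204)/2 = (-1290855*1/335204)/2 = (½)*(-27465/7132) = -27465/14264 ≈ -1.9255)
Y = -27465/14264 ≈ -1.9255
(Q(1015, 1088) + Y) + 2297797 = (76 - 27465/14264) + 2297797 = 1056599/14264 + 2297797 = 32776833007/14264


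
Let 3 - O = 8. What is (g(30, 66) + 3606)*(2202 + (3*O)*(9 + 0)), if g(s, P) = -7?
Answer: 7439133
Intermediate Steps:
O = -5 (O = 3 - 1*8 = 3 - 8 = -5)
(g(30, 66) + 3606)*(2202 + (3*O)*(9 + 0)) = (-7 + 3606)*(2202 + (3*(-5))*(9 + 0)) = 3599*(2202 - 15*9) = 3599*(2202 - 135) = 3599*2067 = 7439133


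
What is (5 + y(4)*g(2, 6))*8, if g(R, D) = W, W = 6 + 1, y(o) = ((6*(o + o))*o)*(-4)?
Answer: -42968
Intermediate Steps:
y(o) = -48*o**2 (y(o) = ((6*(2*o))*o)*(-4) = ((12*o)*o)*(-4) = (12*o**2)*(-4) = -48*o**2)
W = 7
g(R, D) = 7
(5 + y(4)*g(2, 6))*8 = (5 - 48*4**2*7)*8 = (5 - 48*16*7)*8 = (5 - 768*7)*8 = (5 - 5376)*8 = -5371*8 = -42968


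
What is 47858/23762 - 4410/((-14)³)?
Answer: 1204657/332668 ≈ 3.6212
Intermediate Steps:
47858/23762 - 4410/((-14)³) = 47858*(1/23762) - 4410/(-2744) = 23929/11881 - 4410*(-1/2744) = 23929/11881 + 45/28 = 1204657/332668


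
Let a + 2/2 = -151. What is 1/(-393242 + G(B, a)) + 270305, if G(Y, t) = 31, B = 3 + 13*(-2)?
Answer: 106286899354/393211 ≈ 2.7031e+5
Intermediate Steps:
a = -152 (a = -1 - 151 = -152)
B = -23 (B = 3 - 26 = -23)
1/(-393242 + G(B, a)) + 270305 = 1/(-393242 + 31) + 270305 = 1/(-393211) + 270305 = -1/393211 + 270305 = 106286899354/393211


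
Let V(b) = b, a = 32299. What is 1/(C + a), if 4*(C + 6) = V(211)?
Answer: 4/129383 ≈ 3.0916e-5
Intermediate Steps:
C = 187/4 (C = -6 + (¼)*211 = -6 + 211/4 = 187/4 ≈ 46.750)
1/(C + a) = 1/(187/4 + 32299) = 1/(129383/4) = 4/129383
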